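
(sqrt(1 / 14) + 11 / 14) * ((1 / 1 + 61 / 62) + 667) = 704.42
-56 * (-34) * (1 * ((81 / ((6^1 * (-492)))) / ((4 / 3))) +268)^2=14710164165599 / 107584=136731894.76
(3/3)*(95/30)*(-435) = -2755/2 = -1377.50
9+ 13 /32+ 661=670.41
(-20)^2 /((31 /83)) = 33200 /31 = 1070.97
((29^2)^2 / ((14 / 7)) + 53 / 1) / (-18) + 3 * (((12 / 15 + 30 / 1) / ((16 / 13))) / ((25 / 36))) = -87936889 / 4500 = -19541.53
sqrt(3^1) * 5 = 5 * sqrt(3) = 8.66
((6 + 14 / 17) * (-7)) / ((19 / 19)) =-812 / 17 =-47.76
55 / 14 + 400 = 403.93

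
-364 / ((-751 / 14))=5096 / 751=6.79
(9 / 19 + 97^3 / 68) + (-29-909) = 16129503 / 1292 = 12484.14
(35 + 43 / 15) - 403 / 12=257 / 60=4.28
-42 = -42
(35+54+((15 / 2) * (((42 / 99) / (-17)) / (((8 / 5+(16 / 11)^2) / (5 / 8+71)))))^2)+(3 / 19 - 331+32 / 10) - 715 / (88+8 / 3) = -2073491322514689 / 8879612948480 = -233.51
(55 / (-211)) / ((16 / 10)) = -275 / 1688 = -0.16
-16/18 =-8/9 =-0.89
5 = 5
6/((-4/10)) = -15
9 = 9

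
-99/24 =-33/8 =-4.12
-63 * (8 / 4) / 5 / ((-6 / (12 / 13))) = 252 / 65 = 3.88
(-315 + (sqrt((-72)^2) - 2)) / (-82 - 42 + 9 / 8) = 1960 / 983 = 1.99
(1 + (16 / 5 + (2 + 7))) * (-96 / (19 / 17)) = -107712 / 95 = -1133.81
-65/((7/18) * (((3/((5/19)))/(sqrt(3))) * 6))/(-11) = 325 * sqrt(3)/1463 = 0.38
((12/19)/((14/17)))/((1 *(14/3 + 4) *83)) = 153/143507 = 0.00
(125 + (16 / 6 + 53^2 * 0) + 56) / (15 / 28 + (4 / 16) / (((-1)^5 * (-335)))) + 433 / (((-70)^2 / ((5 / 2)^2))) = 507318311 / 1479408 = 342.92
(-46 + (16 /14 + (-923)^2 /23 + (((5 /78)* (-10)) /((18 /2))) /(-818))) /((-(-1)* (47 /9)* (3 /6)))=1710155492183 /120701217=14168.50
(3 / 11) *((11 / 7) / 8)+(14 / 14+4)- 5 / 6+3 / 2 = 961 / 168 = 5.72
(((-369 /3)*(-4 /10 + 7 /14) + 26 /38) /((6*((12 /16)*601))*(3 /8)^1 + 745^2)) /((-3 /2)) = 35312 /2535538695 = 0.00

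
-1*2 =-2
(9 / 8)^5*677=39976173 / 32768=1219.98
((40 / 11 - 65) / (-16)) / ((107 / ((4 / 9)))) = 75 / 4708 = 0.02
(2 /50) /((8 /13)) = 13 /200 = 0.06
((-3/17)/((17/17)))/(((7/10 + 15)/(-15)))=0.17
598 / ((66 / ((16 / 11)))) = 4784 / 363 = 13.18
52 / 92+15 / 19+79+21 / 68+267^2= 71369.66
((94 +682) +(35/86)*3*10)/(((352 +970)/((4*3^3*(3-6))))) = -5490666/28423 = -193.18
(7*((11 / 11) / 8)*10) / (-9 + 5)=-35 / 16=-2.19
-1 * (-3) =3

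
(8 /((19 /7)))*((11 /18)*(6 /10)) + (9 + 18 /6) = 13.08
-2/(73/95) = -190/73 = -2.60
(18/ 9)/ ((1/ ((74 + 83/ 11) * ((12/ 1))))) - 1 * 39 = 21099/ 11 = 1918.09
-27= -27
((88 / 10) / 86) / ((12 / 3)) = 11 / 430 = 0.03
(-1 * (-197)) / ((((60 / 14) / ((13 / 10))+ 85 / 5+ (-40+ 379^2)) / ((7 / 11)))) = 0.00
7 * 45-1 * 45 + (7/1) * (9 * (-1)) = 207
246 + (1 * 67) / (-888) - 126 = 106493 / 888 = 119.92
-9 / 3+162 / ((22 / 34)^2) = 46455 / 121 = 383.93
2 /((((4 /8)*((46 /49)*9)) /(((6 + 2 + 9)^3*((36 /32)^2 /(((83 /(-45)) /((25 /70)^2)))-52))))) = -266437045477 /2199168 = -121153.57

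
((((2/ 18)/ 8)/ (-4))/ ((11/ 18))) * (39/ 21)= -0.01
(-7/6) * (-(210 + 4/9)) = 6629/27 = 245.52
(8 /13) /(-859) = -8 /11167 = -0.00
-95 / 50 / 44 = -0.04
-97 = -97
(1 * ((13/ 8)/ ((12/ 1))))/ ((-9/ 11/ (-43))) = 6149/ 864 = 7.12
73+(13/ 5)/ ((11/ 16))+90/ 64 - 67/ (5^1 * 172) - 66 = 916497/ 75680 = 12.11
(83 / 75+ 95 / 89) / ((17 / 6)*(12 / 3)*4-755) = -14512 / 4737025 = -0.00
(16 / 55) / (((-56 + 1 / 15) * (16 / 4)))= -12 / 9229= -0.00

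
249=249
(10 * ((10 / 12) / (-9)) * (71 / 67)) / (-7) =1775 / 12663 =0.14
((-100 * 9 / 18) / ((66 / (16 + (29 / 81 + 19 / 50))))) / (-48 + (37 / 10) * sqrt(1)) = 338945 / 1184139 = 0.29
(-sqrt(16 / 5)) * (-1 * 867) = 3468 * sqrt(5) / 5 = 1550.94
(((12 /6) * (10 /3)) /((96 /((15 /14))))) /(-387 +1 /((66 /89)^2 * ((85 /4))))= -771375 /4011250208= -0.00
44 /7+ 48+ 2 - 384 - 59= -2707 /7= -386.71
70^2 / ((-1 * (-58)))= 2450 / 29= 84.48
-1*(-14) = 14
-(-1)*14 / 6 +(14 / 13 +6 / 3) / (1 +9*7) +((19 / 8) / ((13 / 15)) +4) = 1423 / 156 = 9.12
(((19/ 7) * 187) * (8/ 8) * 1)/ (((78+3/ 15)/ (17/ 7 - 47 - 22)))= -486970/ 1127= -432.09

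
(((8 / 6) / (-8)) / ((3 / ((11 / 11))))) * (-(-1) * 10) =-5 / 9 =-0.56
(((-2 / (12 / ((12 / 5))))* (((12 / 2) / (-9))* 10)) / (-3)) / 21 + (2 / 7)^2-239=-316145 / 1323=-238.96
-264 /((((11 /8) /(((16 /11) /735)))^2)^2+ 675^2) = -23622320128 /20853090688501996875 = -0.00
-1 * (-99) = 99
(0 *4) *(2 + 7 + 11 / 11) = 0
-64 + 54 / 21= -430 / 7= -61.43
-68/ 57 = -1.19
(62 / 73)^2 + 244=1304120 / 5329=244.72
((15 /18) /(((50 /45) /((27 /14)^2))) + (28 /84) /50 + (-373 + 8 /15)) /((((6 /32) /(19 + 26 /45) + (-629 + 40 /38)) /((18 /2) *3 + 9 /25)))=27652549262172 /1716804945625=16.11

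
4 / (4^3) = 1 / 16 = 0.06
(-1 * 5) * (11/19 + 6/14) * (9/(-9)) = 670/133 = 5.04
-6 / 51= -2 / 17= -0.12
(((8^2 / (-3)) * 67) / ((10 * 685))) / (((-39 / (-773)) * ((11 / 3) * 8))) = -207164 / 1469325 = -0.14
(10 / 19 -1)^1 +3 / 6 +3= 115 / 38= 3.03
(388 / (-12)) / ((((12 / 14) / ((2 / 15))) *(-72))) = 679 / 9720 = 0.07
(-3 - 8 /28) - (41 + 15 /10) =-641 /14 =-45.79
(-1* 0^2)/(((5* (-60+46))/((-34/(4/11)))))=0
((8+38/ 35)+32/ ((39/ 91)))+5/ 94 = 83.81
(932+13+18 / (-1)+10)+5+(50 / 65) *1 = 12256 / 13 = 942.77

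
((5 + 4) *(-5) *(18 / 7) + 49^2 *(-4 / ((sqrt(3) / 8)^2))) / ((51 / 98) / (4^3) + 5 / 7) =-3857299712 / 13593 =-283771.04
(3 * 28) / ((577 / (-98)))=-8232 / 577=-14.27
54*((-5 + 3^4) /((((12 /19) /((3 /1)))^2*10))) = 185193 /20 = 9259.65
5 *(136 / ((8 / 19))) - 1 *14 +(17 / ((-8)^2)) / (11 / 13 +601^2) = 481132417757 / 300519936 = 1601.00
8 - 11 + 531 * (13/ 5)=6888/ 5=1377.60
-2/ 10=-1/ 5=-0.20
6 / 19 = 0.32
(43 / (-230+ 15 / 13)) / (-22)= 559 / 65450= 0.01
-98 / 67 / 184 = -49 / 6164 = -0.01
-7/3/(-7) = 1/3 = 0.33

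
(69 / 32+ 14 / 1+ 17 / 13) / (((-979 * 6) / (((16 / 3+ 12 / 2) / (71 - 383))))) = 0.00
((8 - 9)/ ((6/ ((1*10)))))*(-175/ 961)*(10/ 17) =8750/ 49011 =0.18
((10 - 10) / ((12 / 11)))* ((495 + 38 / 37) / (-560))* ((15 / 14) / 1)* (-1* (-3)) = 0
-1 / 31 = -0.03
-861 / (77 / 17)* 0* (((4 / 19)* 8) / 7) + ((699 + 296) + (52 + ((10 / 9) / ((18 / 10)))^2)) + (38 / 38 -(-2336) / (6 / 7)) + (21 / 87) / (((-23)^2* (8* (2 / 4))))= 1519332185687 / 402609204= 3773.71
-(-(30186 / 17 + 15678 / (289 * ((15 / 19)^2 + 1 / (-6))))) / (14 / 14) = 1894.46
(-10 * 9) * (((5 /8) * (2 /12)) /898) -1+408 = 2923813 /7184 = 406.99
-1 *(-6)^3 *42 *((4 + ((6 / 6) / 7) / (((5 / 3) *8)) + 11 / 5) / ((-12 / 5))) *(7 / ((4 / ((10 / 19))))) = -1643355 / 76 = -21623.09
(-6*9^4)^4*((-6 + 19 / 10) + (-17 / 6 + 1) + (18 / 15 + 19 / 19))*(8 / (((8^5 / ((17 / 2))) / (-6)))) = 17861261600342895399 / 160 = 111632885002143096.24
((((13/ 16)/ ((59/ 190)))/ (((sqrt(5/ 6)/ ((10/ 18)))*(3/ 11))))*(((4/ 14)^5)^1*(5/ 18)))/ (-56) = -0.00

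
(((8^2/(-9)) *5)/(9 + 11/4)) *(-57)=24320/141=172.48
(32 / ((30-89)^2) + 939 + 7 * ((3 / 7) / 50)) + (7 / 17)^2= 47244131427 / 50300450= 939.24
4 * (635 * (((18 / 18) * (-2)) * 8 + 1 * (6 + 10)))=0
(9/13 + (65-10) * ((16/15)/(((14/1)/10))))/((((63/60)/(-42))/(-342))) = 53028240/91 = 582727.91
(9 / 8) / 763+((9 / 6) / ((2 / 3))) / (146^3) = 14011479 / 9498239072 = 0.00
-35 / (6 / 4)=-23.33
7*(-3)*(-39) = 819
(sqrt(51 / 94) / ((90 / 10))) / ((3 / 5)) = 5 * sqrt(4794) / 2538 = 0.14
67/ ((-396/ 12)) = -67/ 33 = -2.03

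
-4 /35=-0.11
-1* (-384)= 384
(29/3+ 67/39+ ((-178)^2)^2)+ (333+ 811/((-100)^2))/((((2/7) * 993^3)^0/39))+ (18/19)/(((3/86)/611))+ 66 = 2479646627042363/2470000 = 1003905517.02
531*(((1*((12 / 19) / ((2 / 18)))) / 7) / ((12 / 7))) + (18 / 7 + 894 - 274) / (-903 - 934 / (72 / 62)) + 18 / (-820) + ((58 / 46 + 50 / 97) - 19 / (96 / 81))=14169969672463443 / 59817980005280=236.88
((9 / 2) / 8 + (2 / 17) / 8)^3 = 3869893 / 20123648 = 0.19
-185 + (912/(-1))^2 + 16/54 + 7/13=291877502/351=831559.83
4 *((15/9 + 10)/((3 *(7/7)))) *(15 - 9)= 280/3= 93.33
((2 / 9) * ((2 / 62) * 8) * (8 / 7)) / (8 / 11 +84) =352 / 455049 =0.00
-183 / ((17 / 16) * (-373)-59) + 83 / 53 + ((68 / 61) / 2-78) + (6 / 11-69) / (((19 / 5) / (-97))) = 8229935611256 / 4922452645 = 1671.92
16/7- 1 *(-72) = 520/7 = 74.29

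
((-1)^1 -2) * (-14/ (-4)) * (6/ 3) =-21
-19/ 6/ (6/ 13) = -247/ 36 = -6.86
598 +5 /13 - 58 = 7025 /13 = 540.38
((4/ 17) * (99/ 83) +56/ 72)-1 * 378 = -376.94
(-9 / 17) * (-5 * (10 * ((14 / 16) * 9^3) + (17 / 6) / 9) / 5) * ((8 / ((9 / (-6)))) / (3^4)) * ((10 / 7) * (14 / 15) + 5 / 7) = -118497508 / 260253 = -455.32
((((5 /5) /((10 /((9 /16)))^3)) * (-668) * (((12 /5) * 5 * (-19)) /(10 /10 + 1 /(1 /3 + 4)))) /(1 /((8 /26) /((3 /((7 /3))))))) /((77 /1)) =0.07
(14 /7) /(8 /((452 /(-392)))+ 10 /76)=-8588 /29227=-0.29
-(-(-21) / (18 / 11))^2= -5929 / 36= -164.69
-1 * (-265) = 265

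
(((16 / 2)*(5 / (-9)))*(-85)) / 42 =1700 / 189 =8.99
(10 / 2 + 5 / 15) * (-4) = -64 / 3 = -21.33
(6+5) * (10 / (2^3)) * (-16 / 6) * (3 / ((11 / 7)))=-70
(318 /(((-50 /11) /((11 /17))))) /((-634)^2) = -19239 /170831300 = -0.00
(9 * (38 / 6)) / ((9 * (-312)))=-19 / 936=-0.02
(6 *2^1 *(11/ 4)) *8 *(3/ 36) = 22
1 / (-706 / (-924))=462 / 353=1.31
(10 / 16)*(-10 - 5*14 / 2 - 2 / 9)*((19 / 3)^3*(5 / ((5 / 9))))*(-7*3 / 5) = 19541291 / 72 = 271406.82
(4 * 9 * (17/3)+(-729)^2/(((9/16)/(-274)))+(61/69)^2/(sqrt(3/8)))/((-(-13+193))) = 21572551/15-3721 * sqrt(6)/1285470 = 1438170.06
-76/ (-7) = 76/ 7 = 10.86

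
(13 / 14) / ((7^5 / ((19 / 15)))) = 247 / 3529470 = 0.00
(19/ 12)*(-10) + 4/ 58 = -2743/ 174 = -15.76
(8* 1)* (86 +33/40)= 3473/5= 694.60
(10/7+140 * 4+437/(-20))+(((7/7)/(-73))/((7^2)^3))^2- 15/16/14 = 6367119129997990251/11801635119060640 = 539.51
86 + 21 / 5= 451 / 5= 90.20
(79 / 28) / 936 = 79 / 26208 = 0.00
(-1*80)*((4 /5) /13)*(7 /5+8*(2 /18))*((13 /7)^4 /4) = -3620656 /108045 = -33.51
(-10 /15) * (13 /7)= -26 /21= -1.24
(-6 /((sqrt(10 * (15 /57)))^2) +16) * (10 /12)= 343 /30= 11.43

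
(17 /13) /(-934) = -0.00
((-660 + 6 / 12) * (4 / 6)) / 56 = -1319 / 168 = -7.85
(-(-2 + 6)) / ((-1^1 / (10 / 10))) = 4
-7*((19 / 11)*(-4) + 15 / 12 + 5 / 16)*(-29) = -191023 / 176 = -1085.36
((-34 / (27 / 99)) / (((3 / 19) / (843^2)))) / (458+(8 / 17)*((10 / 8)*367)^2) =-1734299404 / 307527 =-5639.50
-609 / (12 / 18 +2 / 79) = -144333 / 164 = -880.08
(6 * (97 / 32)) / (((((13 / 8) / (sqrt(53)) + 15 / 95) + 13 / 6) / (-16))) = -7454861280 / 59001719 + 98327736 * sqrt(53) / 59001719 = -114.22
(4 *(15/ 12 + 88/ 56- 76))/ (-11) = 2049/ 77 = 26.61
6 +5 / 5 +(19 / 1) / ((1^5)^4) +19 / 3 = 97 / 3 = 32.33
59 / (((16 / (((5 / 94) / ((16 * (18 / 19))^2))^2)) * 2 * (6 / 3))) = 192223475 / 3890501904236544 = 0.00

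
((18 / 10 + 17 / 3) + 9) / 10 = 1.65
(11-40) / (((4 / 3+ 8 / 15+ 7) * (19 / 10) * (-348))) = 25 / 5054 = 0.00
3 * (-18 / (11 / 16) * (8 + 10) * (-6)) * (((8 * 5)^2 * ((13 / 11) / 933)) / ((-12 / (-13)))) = 700876800 / 37631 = 18624.98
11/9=1.22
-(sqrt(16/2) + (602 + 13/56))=-33725/56-2 * sqrt(2)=-605.06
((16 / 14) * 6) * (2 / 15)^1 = 32 / 35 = 0.91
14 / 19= 0.74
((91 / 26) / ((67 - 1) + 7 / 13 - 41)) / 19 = 91 / 12616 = 0.01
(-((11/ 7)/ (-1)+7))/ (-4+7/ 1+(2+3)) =-0.68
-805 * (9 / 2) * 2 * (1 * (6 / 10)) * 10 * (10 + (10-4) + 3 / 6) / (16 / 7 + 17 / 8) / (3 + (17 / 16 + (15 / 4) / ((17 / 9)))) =-312149376 / 11609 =-26888.57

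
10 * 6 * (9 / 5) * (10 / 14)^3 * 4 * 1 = 54000 / 343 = 157.43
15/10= 1.50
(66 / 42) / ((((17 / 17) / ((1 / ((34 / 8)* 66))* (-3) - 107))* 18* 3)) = -20011 / 6426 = -3.11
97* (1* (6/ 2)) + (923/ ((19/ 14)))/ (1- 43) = 274.81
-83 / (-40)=2.08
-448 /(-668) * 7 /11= 784 /1837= 0.43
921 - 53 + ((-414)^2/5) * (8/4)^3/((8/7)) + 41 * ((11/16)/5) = 19266243/80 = 240828.04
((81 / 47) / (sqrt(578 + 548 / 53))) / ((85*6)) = 9*sqrt(1652646) / 83048060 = 0.00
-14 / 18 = -7 / 9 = -0.78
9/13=0.69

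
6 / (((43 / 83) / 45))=22410 / 43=521.16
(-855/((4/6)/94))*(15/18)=-100462.50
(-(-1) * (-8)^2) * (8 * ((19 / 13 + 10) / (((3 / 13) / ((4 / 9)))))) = 305152 / 27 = 11301.93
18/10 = 9/5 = 1.80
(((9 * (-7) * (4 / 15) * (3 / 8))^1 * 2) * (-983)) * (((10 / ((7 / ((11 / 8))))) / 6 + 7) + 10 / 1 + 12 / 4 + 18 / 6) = 11557131 / 40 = 288928.28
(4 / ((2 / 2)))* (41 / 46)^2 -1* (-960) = 509521 / 529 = 963.18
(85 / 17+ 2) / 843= 7 / 843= 0.01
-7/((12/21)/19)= -931/4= -232.75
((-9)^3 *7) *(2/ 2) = -5103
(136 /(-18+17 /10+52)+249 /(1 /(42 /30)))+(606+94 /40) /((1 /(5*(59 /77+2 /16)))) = 113220301 /36960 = 3063.32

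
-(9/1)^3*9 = -6561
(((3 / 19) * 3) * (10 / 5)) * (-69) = -1242 / 19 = -65.37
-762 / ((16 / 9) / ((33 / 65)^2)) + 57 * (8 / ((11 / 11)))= 11678619 / 33800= 345.52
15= 15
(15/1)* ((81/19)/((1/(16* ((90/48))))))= 36450/19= 1918.42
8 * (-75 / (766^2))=-150 / 146689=-0.00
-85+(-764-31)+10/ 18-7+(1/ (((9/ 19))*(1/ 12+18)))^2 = -886.43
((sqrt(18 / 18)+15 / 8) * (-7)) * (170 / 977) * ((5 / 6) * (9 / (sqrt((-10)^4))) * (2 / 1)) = -8211 / 15632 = -0.53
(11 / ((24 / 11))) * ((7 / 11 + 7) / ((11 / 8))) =28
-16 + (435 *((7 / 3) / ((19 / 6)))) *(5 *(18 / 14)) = 38846 / 19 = 2044.53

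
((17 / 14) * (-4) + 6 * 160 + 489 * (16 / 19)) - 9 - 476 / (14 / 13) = 121819 / 133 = 915.93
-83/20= -4.15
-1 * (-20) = 20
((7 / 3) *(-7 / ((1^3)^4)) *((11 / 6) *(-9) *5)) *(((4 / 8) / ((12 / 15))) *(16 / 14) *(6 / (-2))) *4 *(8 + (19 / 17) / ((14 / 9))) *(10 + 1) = -18830625 / 17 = -1107683.82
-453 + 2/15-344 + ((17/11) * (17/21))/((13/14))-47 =-1807204/2145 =-842.52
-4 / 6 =-2 / 3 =-0.67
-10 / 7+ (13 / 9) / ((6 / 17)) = 1007 / 378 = 2.66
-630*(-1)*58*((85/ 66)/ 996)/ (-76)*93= -8023575/ 138776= -57.82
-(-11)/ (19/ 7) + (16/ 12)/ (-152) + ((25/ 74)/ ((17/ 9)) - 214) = -7521145/ 35853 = -209.78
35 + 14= 49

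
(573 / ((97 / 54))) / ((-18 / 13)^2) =32279 / 194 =166.39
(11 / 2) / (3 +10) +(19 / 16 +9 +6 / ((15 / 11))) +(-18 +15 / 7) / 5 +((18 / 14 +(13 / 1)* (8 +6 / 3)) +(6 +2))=1100189 / 7280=151.12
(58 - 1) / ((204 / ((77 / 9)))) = 1463 / 612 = 2.39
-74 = -74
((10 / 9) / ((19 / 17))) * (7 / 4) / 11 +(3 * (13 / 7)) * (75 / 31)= 11132965 / 816354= 13.64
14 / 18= 7 / 9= 0.78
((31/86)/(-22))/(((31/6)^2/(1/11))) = -9/161293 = -0.00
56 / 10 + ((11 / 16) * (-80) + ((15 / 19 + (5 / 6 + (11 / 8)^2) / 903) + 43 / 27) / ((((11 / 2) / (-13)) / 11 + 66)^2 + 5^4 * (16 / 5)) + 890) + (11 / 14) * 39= 9241168961835091 / 10606876030800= 871.24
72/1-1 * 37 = 35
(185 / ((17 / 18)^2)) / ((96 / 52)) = 112.34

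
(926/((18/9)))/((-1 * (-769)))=463/769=0.60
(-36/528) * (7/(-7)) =3/44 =0.07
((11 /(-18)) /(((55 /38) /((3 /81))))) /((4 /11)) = -209 /4860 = -0.04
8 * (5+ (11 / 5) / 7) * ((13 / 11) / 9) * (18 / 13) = 2976 / 385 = 7.73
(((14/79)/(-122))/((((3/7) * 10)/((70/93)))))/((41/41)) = -343/1344501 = -0.00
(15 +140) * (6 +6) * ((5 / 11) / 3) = 3100 / 11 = 281.82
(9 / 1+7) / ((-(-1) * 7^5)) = 16 / 16807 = 0.00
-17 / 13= -1.31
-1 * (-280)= 280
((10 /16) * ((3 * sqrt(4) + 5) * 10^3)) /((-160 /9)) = -12375 /32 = -386.72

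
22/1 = 22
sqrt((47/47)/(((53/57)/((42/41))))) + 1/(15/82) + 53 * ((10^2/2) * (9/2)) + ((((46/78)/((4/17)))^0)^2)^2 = 3 * sqrt(578018)/2173 + 178972/15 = 11932.52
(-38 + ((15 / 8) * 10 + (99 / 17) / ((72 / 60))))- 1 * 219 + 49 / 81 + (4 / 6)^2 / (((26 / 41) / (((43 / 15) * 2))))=-81905627 / 358020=-228.77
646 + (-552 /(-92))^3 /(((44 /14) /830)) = 634586 /11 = 57689.64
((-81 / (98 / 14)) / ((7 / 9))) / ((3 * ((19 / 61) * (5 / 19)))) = -14823 / 245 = -60.50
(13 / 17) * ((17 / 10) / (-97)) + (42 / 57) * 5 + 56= 1099733 / 18430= 59.67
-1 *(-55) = 55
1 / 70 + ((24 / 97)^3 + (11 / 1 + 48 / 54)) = 6852843947 / 574983990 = 11.92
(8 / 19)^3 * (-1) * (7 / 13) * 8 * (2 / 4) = -14336 / 89167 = -0.16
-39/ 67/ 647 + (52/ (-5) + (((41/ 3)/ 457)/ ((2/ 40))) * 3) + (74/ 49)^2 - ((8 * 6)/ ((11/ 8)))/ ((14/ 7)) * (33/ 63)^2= -7930265176373/ 713474905395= -11.11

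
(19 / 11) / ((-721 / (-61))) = 0.15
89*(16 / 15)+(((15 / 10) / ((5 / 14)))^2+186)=22393 / 75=298.57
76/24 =19/6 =3.17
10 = 10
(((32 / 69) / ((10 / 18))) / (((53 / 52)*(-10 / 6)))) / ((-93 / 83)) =0.44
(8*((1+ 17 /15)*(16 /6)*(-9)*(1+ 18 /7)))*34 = -348160 /7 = -49737.14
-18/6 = -3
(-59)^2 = 3481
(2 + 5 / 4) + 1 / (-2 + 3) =17 / 4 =4.25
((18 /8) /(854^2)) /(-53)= -9 /154614992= -0.00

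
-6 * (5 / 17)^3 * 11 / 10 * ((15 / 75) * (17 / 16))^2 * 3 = -99 / 4352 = -0.02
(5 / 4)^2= 25 / 16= 1.56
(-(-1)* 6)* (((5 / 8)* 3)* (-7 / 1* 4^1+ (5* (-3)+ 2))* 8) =-3690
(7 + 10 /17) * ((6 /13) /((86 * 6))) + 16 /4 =1771 /442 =4.01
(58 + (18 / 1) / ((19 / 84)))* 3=7842 / 19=412.74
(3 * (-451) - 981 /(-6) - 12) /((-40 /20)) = 2403 /4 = 600.75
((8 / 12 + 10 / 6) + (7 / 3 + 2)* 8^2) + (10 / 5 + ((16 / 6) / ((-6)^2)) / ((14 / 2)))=53237 / 189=281.68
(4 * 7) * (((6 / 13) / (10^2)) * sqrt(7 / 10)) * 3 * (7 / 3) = 147 * sqrt(70) / 1625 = 0.76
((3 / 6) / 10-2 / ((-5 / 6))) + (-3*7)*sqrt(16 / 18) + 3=109 / 20-14*sqrt(2)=-14.35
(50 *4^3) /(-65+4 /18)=-28800 /583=-49.40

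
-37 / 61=-0.61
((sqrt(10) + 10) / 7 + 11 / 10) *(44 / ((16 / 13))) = 143 *sqrt(10) / 28 + 25311 / 280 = 106.55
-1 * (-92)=92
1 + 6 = 7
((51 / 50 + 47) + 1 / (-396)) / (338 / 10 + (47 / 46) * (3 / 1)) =179239 / 137610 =1.30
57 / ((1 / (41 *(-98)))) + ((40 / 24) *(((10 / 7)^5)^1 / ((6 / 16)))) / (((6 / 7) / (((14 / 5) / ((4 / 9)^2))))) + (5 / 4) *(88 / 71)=-5566782448 / 24353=-228587.13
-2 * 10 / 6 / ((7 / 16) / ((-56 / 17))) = 1280 / 51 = 25.10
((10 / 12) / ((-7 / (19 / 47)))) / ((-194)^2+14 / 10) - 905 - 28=-346591902229 / 371481138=-933.00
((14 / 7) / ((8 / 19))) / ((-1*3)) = -19 / 12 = -1.58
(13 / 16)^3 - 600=-2455403 / 4096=-599.46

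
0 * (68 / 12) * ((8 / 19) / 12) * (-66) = 0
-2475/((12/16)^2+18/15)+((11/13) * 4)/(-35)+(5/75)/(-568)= -51174648149/36440040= -1404.35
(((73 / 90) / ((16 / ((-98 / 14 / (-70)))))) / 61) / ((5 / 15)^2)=73 / 97600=0.00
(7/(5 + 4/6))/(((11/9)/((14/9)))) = 294/187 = 1.57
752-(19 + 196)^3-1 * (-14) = -9937609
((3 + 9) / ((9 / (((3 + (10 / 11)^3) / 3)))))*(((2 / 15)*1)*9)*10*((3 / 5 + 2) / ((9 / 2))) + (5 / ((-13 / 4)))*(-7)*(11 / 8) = 123183013 / 4671810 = 26.37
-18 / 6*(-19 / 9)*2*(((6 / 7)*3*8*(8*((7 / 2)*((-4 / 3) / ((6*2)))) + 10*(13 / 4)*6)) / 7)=1050016 / 147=7142.97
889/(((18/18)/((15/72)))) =4445/24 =185.21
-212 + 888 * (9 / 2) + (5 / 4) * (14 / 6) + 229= 4015.92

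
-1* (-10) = 10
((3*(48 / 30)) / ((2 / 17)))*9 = 1836 / 5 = 367.20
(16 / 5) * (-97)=-1552 / 5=-310.40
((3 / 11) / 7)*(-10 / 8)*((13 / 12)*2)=-65 / 616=-0.11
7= 7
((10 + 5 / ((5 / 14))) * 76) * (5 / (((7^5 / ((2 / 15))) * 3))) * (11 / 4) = 3344 / 50421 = 0.07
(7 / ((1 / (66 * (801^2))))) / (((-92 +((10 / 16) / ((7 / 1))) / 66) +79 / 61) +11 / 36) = -200488773947616 / 61142321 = -3279050.76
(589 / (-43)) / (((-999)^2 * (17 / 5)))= -2945 / 729538731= -0.00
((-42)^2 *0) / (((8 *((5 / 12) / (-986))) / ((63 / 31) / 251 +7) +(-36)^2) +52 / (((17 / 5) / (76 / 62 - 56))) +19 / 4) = 0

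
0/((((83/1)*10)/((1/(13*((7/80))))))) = 0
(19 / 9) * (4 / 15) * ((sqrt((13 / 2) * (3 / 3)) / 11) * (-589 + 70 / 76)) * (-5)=2483 * sqrt(26) / 33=383.66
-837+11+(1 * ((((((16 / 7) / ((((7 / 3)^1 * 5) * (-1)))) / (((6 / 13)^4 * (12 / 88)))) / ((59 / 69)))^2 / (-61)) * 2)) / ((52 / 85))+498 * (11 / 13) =-11550111510467326 / 24158329662285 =-478.10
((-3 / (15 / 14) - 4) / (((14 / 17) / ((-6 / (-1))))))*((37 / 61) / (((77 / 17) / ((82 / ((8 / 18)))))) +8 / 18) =-1246.09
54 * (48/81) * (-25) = -800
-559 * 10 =-5590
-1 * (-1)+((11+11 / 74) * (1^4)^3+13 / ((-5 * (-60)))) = 135331 / 11100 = 12.19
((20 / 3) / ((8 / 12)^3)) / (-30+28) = -11.25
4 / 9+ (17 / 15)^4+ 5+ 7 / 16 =7.53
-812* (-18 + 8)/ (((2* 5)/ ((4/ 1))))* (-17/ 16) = -3451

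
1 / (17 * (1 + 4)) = 1 / 85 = 0.01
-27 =-27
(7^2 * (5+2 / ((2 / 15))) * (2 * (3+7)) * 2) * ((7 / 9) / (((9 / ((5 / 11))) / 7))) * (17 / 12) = 40817000 / 2673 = 15270.11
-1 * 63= -63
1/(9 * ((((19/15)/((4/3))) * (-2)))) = -0.06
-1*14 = -14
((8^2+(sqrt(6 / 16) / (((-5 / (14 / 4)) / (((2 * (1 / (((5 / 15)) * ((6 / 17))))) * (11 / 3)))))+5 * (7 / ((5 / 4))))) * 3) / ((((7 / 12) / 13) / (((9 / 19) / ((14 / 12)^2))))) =13950144 / 6517-1181466 * sqrt(6) / 4655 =1518.88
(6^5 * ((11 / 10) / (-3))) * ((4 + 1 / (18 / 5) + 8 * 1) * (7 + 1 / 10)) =-6213636 / 25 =-248545.44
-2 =-2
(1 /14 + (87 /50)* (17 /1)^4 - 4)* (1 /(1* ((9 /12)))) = 101725828 /525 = 193763.48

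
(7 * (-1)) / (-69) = 7 / 69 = 0.10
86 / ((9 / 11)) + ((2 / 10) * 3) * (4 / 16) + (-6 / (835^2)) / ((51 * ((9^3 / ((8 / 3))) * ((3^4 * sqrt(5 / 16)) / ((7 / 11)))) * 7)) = 18947 / 180 - 64 * sqrt(5) / 115483081465125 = 105.26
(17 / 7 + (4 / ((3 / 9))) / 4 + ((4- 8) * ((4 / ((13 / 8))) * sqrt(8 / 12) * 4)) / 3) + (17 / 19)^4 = 5536845 / 912247- 512 * sqrt(6) / 117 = -4.65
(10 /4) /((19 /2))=5 /19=0.26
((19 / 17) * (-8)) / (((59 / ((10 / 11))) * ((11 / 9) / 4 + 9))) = -10944 / 739211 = -0.01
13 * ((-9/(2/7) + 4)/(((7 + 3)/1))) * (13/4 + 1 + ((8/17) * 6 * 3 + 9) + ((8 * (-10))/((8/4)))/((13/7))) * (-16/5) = 1771/85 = 20.84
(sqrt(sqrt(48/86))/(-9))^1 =-3^(1/4) * 86^(3/4)/387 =-0.10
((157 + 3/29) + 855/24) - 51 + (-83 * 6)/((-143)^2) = 672268033/4744168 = 141.70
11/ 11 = 1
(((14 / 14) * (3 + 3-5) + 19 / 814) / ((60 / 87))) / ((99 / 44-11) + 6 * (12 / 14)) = -169099 / 411070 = -0.41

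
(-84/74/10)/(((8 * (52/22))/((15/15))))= -231/38480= -0.01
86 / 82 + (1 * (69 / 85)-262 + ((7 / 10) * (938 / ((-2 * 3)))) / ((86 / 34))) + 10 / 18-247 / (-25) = -292.97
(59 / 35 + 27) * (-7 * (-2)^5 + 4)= 228912 / 35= 6540.34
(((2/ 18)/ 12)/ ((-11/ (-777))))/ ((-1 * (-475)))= 259/ 188100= 0.00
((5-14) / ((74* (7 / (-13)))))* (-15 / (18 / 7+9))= -65 / 222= -0.29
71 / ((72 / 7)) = 497 / 72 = 6.90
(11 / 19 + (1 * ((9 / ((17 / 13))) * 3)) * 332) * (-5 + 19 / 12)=-90786095 / 3876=-23422.63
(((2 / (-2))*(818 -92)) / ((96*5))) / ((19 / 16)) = -121 / 95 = -1.27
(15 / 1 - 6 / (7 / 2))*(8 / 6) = 124 / 7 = 17.71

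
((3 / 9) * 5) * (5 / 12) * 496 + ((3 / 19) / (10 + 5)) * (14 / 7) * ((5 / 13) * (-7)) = 765574 / 2223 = 344.39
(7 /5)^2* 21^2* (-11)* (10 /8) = -237699 /20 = -11884.95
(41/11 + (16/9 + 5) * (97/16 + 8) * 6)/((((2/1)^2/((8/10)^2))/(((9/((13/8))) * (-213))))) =-388407204/3575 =-108645.37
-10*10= -100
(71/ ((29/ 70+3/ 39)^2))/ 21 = 8399300/ 599427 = 14.01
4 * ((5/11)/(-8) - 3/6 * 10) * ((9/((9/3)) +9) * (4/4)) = -2670/11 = -242.73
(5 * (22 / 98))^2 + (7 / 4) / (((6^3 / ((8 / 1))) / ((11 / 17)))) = 5738777 / 4408236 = 1.30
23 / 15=1.53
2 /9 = 0.22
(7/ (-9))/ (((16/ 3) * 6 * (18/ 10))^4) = -4375/ 61917364224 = -0.00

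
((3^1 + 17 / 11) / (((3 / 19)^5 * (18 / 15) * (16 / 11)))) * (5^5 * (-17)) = -16442844921875 / 11664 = -1409708926.77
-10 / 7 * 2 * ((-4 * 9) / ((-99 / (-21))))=240 / 11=21.82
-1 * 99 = -99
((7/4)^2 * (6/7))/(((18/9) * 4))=21/64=0.33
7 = 7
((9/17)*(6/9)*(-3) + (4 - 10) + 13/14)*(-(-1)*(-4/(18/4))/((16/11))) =16049/4284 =3.75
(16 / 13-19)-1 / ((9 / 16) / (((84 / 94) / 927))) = -30196229 / 1699191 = -17.77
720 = 720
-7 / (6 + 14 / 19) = -133 / 128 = -1.04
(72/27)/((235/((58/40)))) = 58/3525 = 0.02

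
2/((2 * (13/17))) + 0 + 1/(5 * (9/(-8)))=661/585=1.13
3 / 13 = 0.23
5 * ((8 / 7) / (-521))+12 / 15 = 14388 / 18235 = 0.79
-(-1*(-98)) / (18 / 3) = -16.33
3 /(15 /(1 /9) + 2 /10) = 15 /676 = 0.02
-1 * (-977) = 977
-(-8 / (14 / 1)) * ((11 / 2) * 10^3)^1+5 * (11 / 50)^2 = 11000847 / 3500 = 3143.10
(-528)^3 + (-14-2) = -147197968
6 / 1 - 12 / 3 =2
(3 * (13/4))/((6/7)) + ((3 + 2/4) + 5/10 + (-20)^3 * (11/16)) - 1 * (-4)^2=-44005/8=-5500.62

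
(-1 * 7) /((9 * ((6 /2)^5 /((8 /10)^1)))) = -28 /10935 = -0.00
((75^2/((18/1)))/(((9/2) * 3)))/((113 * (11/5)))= 0.09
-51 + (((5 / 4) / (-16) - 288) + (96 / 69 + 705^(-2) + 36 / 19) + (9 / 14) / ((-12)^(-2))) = -23666723422399 / 97305566400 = -243.22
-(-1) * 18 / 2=9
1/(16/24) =3/2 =1.50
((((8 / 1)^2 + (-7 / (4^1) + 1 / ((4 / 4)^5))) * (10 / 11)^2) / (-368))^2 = 0.02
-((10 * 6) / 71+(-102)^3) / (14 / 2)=75345708 / 497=151601.02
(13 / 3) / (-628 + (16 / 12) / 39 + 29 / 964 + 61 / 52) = -244374 / 35345653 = -0.01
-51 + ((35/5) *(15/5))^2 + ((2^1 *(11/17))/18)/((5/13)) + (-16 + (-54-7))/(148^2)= 6538131767/16756560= 390.18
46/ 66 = 23/ 33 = 0.70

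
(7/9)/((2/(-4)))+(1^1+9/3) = 22/9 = 2.44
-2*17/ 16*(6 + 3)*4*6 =-459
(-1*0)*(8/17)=0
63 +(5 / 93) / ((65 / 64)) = 76231 / 1209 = 63.05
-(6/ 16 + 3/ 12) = -5/ 8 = -0.62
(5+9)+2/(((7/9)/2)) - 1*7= 85/7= 12.14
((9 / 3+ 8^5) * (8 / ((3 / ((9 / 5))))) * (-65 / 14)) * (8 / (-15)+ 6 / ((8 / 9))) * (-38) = 6038450002 / 35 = 172527142.91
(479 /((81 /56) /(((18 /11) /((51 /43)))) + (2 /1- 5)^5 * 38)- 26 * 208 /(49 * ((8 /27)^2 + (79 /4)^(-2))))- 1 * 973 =-122851502224814333 /55980649771515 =-2194.54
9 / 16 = 0.56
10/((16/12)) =15/2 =7.50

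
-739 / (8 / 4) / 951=-739 / 1902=-0.39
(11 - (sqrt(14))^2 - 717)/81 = -80/9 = -8.89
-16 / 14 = -8 / 7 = -1.14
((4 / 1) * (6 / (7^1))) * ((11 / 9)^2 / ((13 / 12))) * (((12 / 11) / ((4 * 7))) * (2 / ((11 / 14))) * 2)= 256 / 273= 0.94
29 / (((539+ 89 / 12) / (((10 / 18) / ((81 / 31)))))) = 17980 / 1593351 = 0.01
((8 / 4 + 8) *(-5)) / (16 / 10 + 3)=-250 / 23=-10.87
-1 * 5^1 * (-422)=2110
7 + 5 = 12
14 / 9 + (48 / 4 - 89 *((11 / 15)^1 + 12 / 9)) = -7667 / 45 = -170.38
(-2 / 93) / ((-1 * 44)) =1 / 2046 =0.00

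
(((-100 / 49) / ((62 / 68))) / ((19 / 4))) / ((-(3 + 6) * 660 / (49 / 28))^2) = -17 / 415640808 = -0.00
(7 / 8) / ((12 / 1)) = 7 / 96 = 0.07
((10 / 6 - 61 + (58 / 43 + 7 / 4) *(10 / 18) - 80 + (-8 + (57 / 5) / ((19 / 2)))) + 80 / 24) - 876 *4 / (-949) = -13823791 / 100620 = -137.39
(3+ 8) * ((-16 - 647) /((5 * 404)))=-7293 /2020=-3.61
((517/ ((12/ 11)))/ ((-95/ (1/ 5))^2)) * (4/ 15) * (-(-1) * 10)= 11374/ 2030625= 0.01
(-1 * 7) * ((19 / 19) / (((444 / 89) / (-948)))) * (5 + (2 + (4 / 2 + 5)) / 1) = 689038 / 37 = 18622.65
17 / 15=1.13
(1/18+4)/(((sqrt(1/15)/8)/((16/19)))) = 4672* sqrt(15)/171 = 105.82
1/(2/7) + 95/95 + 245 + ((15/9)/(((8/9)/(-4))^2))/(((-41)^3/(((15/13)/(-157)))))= 140386427503/562671044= 249.50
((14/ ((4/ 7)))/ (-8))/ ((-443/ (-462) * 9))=-0.35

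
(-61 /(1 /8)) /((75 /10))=-65.07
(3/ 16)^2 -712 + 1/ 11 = -2004637/ 2816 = -711.87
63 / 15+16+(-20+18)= 91 / 5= 18.20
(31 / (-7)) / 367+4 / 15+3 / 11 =223526 / 423885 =0.53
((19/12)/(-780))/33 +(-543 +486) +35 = -6795379/308880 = -22.00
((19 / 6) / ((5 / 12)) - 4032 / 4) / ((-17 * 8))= 2501 / 340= 7.36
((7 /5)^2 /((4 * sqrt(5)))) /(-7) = -7 * sqrt(5) /500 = -0.03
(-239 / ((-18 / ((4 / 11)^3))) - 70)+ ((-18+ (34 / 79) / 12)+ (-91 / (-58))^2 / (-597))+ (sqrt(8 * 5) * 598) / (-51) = -55324719911825 / 633514733676 - 1196 * sqrt(10) / 51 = -161.49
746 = 746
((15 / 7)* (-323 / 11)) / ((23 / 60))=-290700 / 1771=-164.14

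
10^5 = 100000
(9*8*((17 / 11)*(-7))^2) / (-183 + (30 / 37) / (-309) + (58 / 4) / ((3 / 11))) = -1371411216 / 21131077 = -64.90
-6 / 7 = -0.86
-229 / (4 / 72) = -4122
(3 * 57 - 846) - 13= -688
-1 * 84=-84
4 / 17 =0.24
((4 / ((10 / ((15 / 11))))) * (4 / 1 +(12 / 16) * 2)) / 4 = 3 / 4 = 0.75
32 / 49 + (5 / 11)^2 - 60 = -59.14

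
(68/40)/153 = 0.01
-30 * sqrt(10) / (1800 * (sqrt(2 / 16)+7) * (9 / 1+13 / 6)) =-28 * sqrt(10) / 130985+2 * sqrt(5) / 130985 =-0.00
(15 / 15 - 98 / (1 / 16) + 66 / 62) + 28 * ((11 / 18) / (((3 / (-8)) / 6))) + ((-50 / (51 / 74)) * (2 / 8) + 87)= -8399144 / 4743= -1770.85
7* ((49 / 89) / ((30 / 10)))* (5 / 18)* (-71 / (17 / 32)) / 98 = -19880 / 40851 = -0.49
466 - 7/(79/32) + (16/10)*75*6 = 1183.16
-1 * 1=-1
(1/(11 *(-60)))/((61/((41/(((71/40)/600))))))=-0.34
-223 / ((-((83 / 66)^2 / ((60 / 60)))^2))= 4231366128 / 47458321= 89.16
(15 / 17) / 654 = 5 / 3706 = 0.00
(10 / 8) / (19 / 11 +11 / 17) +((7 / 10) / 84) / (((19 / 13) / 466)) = 3.18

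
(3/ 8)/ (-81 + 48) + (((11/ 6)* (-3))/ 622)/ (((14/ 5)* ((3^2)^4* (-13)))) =-23210282/ 2042511471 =-0.01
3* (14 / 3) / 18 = 0.78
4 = 4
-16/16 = -1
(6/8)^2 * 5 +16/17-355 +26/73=-6967275/19856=-350.89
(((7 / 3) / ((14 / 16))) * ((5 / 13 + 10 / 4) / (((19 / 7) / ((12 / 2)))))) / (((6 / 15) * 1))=10500 / 247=42.51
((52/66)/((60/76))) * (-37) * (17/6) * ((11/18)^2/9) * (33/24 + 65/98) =-1365485407/154314720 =-8.85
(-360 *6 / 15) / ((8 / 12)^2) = -324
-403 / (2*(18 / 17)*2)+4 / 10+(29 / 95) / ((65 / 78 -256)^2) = -94.75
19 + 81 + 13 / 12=1213 / 12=101.08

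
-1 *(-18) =18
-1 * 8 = -8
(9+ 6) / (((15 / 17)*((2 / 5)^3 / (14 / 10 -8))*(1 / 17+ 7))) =-15895 / 64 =-248.36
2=2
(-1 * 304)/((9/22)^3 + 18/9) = -3236992/22025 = -146.97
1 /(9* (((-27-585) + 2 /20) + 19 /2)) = -5 /27108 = -0.00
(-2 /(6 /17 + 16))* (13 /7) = -221 /973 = -0.23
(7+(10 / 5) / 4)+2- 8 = 3 / 2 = 1.50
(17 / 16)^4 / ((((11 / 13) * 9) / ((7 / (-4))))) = -7600411 / 25952256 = -0.29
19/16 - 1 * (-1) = 35/16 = 2.19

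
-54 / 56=-27 / 28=-0.96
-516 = -516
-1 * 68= -68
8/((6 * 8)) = 1/6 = 0.17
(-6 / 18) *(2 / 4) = -1 / 6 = -0.17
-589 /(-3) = 589 /3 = 196.33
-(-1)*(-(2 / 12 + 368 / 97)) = -2305 / 582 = -3.96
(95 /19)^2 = 25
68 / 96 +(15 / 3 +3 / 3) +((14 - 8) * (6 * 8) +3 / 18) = 294.88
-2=-2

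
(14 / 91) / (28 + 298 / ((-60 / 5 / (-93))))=4 / 60775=0.00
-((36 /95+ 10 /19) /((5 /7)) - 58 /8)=11367 /1900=5.98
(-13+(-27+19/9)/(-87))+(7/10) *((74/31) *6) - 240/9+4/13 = -45828899/1577745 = -29.05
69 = 69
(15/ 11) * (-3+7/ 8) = -255/ 88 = -2.90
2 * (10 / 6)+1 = 13 / 3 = 4.33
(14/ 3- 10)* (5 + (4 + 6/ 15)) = -752/ 15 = -50.13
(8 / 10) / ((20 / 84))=84 / 25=3.36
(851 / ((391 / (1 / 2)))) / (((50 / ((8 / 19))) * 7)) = 74 / 56525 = 0.00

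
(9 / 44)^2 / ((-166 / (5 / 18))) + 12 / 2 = 3856467 / 642752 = 6.00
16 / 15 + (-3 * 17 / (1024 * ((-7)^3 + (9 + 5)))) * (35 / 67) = 51597041 / 48368640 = 1.07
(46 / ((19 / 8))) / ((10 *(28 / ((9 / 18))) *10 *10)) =23 / 66500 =0.00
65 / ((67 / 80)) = 5200 / 67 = 77.61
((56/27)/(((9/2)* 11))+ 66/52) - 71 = -4843237/69498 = -69.69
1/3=0.33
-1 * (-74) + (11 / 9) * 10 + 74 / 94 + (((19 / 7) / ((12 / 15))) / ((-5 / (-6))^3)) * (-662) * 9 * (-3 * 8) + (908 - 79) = 62126049616 / 74025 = 839257.68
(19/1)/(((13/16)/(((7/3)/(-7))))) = -304/39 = -7.79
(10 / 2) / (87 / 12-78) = -20 / 283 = -0.07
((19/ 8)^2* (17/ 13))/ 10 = 6137/ 8320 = 0.74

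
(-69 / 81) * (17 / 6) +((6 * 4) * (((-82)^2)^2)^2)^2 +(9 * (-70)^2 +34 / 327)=42499677454675708017508428223873657625 / 17658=2406822825613076680117138000000000.00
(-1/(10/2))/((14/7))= -0.10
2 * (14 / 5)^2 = 15.68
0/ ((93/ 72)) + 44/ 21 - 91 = -1867/ 21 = -88.90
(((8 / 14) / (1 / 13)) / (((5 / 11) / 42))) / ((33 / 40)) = 832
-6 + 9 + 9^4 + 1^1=6565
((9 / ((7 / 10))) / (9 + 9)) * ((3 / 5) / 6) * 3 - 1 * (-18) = 255 / 14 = 18.21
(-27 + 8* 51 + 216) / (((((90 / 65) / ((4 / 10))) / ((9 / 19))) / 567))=46320.92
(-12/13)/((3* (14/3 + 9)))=-12/533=-0.02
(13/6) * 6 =13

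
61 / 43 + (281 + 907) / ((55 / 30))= 27925 / 43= 649.42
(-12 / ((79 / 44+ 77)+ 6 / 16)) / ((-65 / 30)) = 0.07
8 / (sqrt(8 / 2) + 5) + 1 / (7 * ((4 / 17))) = 1.75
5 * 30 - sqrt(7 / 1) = 150 - sqrt(7) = 147.35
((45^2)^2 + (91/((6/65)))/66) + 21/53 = 86064239311/20988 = 4100640.33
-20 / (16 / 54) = -67.50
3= 3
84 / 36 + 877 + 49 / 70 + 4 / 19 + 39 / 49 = 24607441 / 27930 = 881.04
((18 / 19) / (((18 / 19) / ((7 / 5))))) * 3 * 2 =42 / 5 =8.40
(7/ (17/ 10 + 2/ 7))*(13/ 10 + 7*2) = 7497/ 139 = 53.94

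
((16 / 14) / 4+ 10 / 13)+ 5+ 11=1552 / 91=17.05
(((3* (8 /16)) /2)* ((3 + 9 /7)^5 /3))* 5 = 30375000 /16807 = 1807.28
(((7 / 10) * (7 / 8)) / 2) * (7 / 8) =343 / 1280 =0.27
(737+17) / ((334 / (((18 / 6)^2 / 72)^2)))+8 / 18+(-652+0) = -651.52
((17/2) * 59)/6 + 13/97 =97447/1164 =83.72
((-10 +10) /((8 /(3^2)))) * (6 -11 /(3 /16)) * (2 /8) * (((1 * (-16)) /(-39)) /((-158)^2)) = 0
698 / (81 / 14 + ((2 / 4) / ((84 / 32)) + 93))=29316 / 4157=7.05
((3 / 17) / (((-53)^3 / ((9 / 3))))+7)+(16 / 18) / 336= 6699312721 / 956683602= 7.00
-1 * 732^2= -535824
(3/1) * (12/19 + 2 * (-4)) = -420/19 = -22.11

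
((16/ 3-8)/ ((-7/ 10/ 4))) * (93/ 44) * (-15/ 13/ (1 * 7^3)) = -37200/ 343343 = -0.11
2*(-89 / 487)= -178 / 487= -0.37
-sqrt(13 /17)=-sqrt(221) /17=-0.87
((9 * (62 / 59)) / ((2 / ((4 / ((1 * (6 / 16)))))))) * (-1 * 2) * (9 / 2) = -26784 / 59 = -453.97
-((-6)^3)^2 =-46656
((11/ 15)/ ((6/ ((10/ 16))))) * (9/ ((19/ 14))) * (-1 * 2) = -77/ 76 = -1.01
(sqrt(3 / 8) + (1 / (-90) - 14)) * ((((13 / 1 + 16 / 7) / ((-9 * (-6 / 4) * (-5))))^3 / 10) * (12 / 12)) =0.02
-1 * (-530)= 530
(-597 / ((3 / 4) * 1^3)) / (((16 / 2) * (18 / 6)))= -199 / 6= -33.17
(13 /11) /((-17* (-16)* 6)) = 13 /17952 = 0.00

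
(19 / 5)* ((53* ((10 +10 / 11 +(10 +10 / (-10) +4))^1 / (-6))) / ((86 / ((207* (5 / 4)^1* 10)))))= -91370145 / 3784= -24146.44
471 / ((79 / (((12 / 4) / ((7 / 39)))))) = 55107 / 553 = 99.65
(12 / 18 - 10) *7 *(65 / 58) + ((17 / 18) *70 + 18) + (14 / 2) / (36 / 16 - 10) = 80825 / 8091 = 9.99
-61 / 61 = -1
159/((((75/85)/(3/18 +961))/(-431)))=-74650162.57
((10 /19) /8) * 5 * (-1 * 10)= -125 /38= -3.29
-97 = -97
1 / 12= 0.08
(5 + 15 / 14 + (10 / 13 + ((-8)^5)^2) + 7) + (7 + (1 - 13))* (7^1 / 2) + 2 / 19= 1856499607551 / 1729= 1073741820.45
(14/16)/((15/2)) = 7/60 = 0.12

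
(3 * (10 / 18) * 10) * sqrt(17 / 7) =25.97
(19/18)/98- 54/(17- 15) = -47609/1764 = -26.99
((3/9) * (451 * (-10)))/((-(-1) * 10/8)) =-3608/3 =-1202.67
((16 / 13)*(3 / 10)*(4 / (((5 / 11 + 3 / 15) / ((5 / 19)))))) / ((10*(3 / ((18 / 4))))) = 22 / 247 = 0.09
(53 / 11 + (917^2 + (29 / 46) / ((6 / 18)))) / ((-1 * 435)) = -425493229 / 220110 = -1933.09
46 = 46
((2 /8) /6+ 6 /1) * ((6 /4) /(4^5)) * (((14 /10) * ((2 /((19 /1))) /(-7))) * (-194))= 2813 /77824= 0.04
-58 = -58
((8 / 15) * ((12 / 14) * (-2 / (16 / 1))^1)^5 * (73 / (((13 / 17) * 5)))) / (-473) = 100521 / 330707977600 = 0.00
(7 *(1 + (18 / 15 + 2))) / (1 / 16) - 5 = 2327 / 5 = 465.40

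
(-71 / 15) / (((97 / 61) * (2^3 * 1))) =-4331 / 11640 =-0.37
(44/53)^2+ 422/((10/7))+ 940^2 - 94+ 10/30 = 37239015074/42135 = 883802.42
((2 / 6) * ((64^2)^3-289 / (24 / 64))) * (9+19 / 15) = 31748397895984 / 135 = 235173317748.03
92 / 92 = 1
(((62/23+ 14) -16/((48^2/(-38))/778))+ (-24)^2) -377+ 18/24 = 174605/414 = 421.75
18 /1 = 18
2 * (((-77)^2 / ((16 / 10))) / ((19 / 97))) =2875565 / 76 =37836.38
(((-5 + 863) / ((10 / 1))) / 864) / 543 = 143 / 781920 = 0.00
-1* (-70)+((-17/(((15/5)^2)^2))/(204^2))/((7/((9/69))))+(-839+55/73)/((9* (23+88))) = 1987862602643/28742572656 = 69.16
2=2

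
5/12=0.42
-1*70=-70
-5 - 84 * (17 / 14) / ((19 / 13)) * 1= -1421 / 19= -74.79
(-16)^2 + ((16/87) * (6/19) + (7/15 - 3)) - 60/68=252.64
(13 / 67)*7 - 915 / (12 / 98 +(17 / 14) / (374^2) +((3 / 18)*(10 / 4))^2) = -889401495451 / 287912333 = -3089.14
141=141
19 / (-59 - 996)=-19 / 1055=-0.02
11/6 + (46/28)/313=12085/6573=1.84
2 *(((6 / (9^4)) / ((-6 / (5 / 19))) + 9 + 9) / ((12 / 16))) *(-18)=-35901712 / 41553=-864.00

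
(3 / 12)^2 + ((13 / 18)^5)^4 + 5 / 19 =79240805900673468893668483 / 242216488111525485314310144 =0.33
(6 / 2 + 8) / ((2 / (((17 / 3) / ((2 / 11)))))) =2057 / 12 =171.42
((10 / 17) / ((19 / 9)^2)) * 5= 4050 / 6137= 0.66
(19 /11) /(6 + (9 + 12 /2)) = 19 /231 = 0.08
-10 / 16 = -5 / 8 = -0.62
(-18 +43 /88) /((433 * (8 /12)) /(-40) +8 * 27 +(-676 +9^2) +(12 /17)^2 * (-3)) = 6680235 /147904174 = 0.05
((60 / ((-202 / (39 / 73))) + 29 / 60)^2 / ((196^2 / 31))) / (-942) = -639401123359 / 7081968880898956800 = -0.00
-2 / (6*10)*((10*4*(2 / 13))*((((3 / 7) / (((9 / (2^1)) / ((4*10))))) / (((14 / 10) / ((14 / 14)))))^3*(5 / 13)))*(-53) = 135680000000 / 1610497161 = 84.25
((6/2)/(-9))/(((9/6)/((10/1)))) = -20/9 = -2.22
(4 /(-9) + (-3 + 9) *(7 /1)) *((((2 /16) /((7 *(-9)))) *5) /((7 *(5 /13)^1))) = -2431 /15876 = -0.15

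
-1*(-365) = 365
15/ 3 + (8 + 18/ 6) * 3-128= -90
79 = 79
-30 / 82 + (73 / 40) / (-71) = -0.39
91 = 91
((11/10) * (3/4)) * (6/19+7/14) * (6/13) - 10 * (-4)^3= 6326269/9880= 640.31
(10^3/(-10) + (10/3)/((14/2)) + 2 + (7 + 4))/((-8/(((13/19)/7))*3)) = 23621/67032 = 0.35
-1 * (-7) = 7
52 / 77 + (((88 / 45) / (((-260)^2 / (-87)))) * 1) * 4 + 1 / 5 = 4222349 / 4879875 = 0.87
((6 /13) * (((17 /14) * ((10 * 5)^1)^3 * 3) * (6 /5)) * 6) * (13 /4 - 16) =-1755675000 /91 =-19293131.87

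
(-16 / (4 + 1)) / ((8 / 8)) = -16 / 5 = -3.20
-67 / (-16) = 67 / 16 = 4.19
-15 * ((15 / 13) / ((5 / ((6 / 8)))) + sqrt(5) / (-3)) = -135 / 52 + 5 * sqrt(5) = 8.58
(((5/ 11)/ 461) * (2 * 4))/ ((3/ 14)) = 560/ 15213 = 0.04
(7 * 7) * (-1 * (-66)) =3234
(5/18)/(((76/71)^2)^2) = 127058405/600519168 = 0.21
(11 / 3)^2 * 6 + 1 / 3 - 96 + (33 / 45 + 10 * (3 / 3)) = -64 / 15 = -4.27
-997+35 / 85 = -16942 / 17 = -996.59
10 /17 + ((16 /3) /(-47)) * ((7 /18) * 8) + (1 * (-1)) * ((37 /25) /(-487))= 62574151 /262651275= 0.24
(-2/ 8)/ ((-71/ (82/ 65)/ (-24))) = -0.11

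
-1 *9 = -9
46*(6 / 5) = 276 / 5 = 55.20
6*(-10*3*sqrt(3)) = -180*sqrt(3) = -311.77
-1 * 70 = -70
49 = 49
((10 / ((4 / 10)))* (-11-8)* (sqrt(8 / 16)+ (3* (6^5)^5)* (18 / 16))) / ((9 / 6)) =-30384870331987368345600-475* sqrt(2) / 3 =-30384870331987368345823.92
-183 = -183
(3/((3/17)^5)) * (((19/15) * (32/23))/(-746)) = -431636528/10423485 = -41.41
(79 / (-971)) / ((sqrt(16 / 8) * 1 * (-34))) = 79 * sqrt(2) / 66028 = 0.00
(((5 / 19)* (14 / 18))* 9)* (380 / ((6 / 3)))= 350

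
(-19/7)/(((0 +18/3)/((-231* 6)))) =627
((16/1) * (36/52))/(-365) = -144/4745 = -0.03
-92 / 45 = -2.04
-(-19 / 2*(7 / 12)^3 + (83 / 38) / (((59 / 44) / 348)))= -2188802731 / 3874176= -564.97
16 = 16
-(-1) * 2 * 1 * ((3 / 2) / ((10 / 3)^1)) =9 / 10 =0.90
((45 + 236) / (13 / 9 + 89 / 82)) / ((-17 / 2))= -414756 / 31739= -13.07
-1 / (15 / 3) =-1 / 5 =-0.20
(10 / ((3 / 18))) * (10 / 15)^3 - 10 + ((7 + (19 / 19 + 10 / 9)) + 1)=161 / 9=17.89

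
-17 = -17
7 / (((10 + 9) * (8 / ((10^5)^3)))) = 875000000000000 / 19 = 46052631578947.37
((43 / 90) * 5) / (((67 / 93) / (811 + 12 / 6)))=361243 / 134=2695.84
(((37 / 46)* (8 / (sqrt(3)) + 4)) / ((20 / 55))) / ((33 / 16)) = 296 / 69 + 592* sqrt(3) / 207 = 9.24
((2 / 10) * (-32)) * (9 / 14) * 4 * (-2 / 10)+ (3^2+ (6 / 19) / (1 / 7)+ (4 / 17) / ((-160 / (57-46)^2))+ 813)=374115919 / 452200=827.32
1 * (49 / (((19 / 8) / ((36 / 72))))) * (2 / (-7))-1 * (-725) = 13719 / 19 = 722.05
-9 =-9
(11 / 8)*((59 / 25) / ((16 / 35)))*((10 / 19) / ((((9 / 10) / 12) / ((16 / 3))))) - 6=44404 / 171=259.67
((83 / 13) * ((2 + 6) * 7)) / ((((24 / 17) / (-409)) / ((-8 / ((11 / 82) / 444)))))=392205713984 / 143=2742697300.59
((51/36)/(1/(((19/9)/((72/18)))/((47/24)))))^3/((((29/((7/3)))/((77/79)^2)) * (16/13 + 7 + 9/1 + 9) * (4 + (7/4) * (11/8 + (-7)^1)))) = -35355428836/1273961287743759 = -0.00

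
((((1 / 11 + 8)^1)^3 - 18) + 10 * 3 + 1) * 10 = 7222720 / 1331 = 5426.54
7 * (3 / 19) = 21 / 19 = 1.11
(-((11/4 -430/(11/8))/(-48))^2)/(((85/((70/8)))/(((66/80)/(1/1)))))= -1302156247/367656960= -3.54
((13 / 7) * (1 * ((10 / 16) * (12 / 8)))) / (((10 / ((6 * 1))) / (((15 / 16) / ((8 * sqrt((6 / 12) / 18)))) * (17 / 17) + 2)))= 20241 / 7168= 2.82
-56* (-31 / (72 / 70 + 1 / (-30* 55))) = 646800 / 383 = 1688.77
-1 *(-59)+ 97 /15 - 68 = -38 /15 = -2.53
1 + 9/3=4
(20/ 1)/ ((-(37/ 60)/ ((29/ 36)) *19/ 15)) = -14500/ 703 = -20.63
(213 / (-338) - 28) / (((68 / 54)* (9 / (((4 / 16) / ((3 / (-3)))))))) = 29031 / 45968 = 0.63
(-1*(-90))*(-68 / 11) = -6120 / 11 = -556.36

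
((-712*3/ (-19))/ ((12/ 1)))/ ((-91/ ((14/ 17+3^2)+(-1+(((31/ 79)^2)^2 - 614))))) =71325086557838/ 1144859730833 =62.30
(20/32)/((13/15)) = 75/104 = 0.72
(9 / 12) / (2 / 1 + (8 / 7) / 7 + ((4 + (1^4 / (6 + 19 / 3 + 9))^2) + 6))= 0.06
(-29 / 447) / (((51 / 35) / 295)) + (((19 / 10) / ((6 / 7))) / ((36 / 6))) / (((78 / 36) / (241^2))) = 58622699527 / 5927220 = 9890.42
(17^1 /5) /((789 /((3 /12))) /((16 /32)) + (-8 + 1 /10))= 34 /63041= 0.00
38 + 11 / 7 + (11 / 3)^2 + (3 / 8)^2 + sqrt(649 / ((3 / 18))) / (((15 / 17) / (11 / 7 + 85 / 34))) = 214327 / 4032 + 323* sqrt(3894) / 70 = 341.10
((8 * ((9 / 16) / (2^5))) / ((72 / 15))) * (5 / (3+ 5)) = 75 / 4096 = 0.02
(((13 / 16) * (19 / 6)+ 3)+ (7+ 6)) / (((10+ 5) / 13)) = 23179 / 1440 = 16.10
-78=-78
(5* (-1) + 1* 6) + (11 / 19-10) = -160 / 19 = -8.42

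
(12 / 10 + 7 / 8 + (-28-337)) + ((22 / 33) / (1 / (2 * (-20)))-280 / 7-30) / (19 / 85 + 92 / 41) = -414921049 / 1031880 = -402.10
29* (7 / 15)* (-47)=-9541 / 15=-636.07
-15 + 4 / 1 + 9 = -2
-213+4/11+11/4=-9235/44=-209.89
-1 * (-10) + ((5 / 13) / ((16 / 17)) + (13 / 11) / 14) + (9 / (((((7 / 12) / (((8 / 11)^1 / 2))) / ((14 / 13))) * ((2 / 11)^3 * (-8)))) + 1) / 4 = -331057 / 16016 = -20.67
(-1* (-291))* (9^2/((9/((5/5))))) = 2619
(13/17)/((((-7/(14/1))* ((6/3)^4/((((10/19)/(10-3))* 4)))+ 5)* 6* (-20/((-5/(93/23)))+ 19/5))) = -7475/25303752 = -0.00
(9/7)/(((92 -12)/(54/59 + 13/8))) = 10791/264320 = 0.04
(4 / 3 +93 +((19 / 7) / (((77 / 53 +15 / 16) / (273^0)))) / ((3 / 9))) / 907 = 4160495 / 38608269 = 0.11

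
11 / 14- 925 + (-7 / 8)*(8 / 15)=-194183 / 210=-924.68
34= 34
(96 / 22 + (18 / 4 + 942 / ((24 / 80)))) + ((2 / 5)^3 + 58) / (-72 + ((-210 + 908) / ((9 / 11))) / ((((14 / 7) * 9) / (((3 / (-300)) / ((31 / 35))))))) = 3148.06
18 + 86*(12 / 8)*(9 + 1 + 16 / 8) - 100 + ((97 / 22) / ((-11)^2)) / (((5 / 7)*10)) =195125279 / 133100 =1466.01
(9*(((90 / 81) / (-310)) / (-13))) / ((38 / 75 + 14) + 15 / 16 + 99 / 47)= 56400 / 398909953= 0.00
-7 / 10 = -0.70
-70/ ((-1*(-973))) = -10/ 139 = -0.07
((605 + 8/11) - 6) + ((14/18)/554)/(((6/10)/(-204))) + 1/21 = 599.30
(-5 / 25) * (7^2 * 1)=-49 / 5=-9.80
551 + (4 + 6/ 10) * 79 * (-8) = -11781/ 5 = -2356.20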